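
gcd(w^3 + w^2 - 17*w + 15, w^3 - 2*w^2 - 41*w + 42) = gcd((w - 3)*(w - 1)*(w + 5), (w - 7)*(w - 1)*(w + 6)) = w - 1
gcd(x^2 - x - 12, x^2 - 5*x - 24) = x + 3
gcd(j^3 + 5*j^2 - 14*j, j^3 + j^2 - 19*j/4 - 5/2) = j - 2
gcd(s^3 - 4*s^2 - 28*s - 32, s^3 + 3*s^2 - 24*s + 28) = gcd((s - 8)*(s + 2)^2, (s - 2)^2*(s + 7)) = 1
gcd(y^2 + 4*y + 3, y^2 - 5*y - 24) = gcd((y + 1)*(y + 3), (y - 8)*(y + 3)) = y + 3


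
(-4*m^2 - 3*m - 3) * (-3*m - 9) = 12*m^3 + 45*m^2 + 36*m + 27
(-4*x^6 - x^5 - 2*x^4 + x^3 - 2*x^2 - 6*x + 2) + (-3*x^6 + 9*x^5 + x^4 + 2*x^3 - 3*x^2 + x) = -7*x^6 + 8*x^5 - x^4 + 3*x^3 - 5*x^2 - 5*x + 2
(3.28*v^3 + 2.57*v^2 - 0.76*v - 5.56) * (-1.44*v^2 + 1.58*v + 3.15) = -4.7232*v^5 + 1.4816*v^4 + 15.487*v^3 + 14.9011*v^2 - 11.1788*v - 17.514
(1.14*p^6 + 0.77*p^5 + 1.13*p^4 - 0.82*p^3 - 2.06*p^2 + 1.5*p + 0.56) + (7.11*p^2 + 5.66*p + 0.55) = 1.14*p^6 + 0.77*p^5 + 1.13*p^4 - 0.82*p^3 + 5.05*p^2 + 7.16*p + 1.11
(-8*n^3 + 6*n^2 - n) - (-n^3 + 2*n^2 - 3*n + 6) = -7*n^3 + 4*n^2 + 2*n - 6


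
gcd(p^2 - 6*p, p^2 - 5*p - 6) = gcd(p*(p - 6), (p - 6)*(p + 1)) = p - 6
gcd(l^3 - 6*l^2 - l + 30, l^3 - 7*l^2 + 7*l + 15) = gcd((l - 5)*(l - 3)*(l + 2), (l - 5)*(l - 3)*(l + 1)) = l^2 - 8*l + 15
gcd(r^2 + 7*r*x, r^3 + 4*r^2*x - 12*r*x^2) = r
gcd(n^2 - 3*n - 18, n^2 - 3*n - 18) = n^2 - 3*n - 18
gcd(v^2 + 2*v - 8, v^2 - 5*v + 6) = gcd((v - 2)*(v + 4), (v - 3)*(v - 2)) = v - 2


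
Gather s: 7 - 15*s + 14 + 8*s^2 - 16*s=8*s^2 - 31*s + 21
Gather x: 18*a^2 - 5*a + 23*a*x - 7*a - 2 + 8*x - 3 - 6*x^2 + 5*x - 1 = 18*a^2 - 12*a - 6*x^2 + x*(23*a + 13) - 6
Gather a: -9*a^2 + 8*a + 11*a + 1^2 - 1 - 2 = -9*a^2 + 19*a - 2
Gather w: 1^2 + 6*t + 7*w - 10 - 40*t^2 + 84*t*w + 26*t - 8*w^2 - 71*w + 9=-40*t^2 + 32*t - 8*w^2 + w*(84*t - 64)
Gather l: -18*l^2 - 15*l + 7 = -18*l^2 - 15*l + 7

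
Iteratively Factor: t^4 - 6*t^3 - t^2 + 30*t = (t + 2)*(t^3 - 8*t^2 + 15*t) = t*(t + 2)*(t^2 - 8*t + 15) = t*(t - 5)*(t + 2)*(t - 3)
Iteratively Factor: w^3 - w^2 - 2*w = (w - 2)*(w^2 + w) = w*(w - 2)*(w + 1)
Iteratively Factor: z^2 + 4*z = (z + 4)*(z)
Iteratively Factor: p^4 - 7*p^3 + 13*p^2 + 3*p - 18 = (p - 3)*(p^3 - 4*p^2 + p + 6) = (p - 3)*(p - 2)*(p^2 - 2*p - 3) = (p - 3)*(p - 2)*(p + 1)*(p - 3)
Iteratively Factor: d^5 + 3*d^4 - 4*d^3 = (d)*(d^4 + 3*d^3 - 4*d^2) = d^2*(d^3 + 3*d^2 - 4*d) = d^3*(d^2 + 3*d - 4) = d^3*(d + 4)*(d - 1)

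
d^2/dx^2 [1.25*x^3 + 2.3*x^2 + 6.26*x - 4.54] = 7.5*x + 4.6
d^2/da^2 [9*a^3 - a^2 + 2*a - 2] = 54*a - 2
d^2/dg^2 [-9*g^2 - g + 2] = -18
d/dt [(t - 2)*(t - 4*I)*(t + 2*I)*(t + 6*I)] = 4*t^3 + t^2*(-6 + 12*I) + t*(40 - 16*I) - 40 + 48*I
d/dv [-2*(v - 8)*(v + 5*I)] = -4*v + 16 - 10*I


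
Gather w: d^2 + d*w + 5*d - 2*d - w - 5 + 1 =d^2 + 3*d + w*(d - 1) - 4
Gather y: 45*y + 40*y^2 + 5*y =40*y^2 + 50*y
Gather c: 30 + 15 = 45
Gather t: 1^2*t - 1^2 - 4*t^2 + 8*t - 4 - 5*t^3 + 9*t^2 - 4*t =-5*t^3 + 5*t^2 + 5*t - 5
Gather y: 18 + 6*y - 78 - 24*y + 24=-18*y - 36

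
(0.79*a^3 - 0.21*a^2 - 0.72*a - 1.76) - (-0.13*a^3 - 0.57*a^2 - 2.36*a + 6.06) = 0.92*a^3 + 0.36*a^2 + 1.64*a - 7.82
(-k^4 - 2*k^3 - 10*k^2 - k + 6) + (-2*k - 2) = -k^4 - 2*k^3 - 10*k^2 - 3*k + 4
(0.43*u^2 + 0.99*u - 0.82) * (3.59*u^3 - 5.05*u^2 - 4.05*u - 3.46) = 1.5437*u^5 + 1.3826*u^4 - 9.6848*u^3 - 1.3563*u^2 - 0.1044*u + 2.8372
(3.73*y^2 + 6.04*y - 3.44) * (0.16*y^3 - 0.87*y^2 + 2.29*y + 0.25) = 0.5968*y^5 - 2.2787*y^4 + 2.7365*y^3 + 17.7569*y^2 - 6.3676*y - 0.86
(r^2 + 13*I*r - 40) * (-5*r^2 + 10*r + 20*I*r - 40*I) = -5*r^4 + 10*r^3 - 45*I*r^3 - 60*r^2 + 90*I*r^2 + 120*r - 800*I*r + 1600*I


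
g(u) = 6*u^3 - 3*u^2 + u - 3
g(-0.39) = -4.20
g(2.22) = 50.08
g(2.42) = 66.89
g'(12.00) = 2521.00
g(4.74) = 573.32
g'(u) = 18*u^2 - 6*u + 1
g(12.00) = 9945.00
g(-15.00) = -20943.00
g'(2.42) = 91.90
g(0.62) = -2.10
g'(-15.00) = 4141.00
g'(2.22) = 76.39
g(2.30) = 56.43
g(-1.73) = -44.78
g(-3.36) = -267.83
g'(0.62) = 4.20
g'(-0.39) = 6.08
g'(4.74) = 376.98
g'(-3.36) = 224.37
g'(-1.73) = 65.25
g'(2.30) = 82.42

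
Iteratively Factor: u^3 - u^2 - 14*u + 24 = (u - 2)*(u^2 + u - 12) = (u - 3)*(u - 2)*(u + 4)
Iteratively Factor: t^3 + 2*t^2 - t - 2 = (t + 2)*(t^2 - 1) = (t + 1)*(t + 2)*(t - 1)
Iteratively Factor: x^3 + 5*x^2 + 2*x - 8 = (x + 2)*(x^2 + 3*x - 4) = (x - 1)*(x + 2)*(x + 4)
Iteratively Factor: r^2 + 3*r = (r)*(r + 3)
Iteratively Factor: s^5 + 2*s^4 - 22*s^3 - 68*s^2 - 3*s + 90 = (s - 1)*(s^4 + 3*s^3 - 19*s^2 - 87*s - 90) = (s - 1)*(s + 2)*(s^3 + s^2 - 21*s - 45) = (s - 1)*(s + 2)*(s + 3)*(s^2 - 2*s - 15) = (s - 5)*(s - 1)*(s + 2)*(s + 3)*(s + 3)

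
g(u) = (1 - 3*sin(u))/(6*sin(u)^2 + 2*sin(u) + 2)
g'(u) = (1 - 3*sin(u))*(-12*sin(u)*cos(u) - 2*cos(u))/(6*sin(u)^2 + 2*sin(u) + 2)^2 - 3*cos(u)/(6*sin(u)^2 + 2*sin(u) + 2) = (9*sin(u)^2 - 6*sin(u) - 4)*cos(u)/(2*(3*sin(u)^2 + sin(u) + 1)^2)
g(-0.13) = 0.75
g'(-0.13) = -1.80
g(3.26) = 0.73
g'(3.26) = 1.84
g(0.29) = 0.05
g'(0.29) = -1.02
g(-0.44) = 1.02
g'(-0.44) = 0.07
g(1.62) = -0.20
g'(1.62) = 0.00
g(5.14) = 0.72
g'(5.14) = 0.28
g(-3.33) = 0.17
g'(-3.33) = 1.41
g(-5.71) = -0.13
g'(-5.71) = -0.33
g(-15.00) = 0.91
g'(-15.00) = -0.54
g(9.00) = -0.06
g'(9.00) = 0.61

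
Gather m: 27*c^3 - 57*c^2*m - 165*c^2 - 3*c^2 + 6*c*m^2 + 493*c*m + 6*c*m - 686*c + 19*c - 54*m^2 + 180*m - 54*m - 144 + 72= 27*c^3 - 168*c^2 - 667*c + m^2*(6*c - 54) + m*(-57*c^2 + 499*c + 126) - 72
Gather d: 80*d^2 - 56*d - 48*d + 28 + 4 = 80*d^2 - 104*d + 32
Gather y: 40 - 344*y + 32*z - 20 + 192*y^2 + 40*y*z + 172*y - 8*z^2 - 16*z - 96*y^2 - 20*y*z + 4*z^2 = 96*y^2 + y*(20*z - 172) - 4*z^2 + 16*z + 20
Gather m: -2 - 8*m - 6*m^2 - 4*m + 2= -6*m^2 - 12*m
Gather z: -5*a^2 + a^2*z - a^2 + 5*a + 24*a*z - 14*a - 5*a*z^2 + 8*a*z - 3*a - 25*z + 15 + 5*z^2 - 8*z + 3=-6*a^2 - 12*a + z^2*(5 - 5*a) + z*(a^2 + 32*a - 33) + 18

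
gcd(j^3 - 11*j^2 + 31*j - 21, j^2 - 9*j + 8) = j - 1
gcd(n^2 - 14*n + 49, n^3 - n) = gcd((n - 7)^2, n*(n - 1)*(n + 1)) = 1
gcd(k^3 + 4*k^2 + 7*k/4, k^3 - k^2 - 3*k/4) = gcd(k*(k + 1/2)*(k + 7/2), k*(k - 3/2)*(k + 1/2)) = k^2 + k/2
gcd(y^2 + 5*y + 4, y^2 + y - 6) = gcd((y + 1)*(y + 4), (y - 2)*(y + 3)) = 1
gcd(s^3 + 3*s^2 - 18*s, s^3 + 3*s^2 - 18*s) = s^3 + 3*s^2 - 18*s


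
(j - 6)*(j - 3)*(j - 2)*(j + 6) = j^4 - 5*j^3 - 30*j^2 + 180*j - 216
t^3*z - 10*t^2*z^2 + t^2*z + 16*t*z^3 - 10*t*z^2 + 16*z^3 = (t - 8*z)*(t - 2*z)*(t*z + z)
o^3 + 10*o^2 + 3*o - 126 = (o - 3)*(o + 6)*(o + 7)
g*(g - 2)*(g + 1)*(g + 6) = g^4 + 5*g^3 - 8*g^2 - 12*g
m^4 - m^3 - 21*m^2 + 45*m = m*(m - 3)^2*(m + 5)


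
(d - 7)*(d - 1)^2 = d^3 - 9*d^2 + 15*d - 7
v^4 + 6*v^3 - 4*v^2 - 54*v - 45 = (v - 3)*(v + 1)*(v + 3)*(v + 5)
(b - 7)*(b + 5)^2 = b^3 + 3*b^2 - 45*b - 175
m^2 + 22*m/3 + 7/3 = (m + 1/3)*(m + 7)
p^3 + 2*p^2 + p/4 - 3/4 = (p - 1/2)*(p + 1)*(p + 3/2)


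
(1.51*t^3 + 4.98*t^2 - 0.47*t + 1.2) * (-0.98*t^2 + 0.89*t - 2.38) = -1.4798*t^5 - 3.5365*t^4 + 1.299*t^3 - 13.4467*t^2 + 2.1866*t - 2.856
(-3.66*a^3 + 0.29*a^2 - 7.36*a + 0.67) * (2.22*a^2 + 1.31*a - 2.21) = -8.1252*a^5 - 4.1508*a^4 - 7.8707*a^3 - 8.7951*a^2 + 17.1433*a - 1.4807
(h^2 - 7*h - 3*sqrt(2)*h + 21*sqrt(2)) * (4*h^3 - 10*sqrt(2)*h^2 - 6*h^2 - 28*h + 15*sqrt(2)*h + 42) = 4*h^5 - 34*h^4 - 22*sqrt(2)*h^4 + 74*h^3 + 187*sqrt(2)*h^3 - 272*h^2 - 147*sqrt(2)*h^2 - 714*sqrt(2)*h + 336*h + 882*sqrt(2)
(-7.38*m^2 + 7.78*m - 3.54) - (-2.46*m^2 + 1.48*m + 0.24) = -4.92*m^2 + 6.3*m - 3.78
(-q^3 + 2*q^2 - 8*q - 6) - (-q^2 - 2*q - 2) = -q^3 + 3*q^2 - 6*q - 4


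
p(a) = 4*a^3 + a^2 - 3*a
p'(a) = 12*a^2 + 2*a - 3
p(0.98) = 1.79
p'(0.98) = 10.48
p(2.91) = 98.31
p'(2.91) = 104.44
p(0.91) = 1.11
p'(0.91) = 8.76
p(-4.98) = -454.28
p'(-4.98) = 284.64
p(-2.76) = -68.20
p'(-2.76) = 82.89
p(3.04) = 112.50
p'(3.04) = 113.98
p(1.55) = 12.65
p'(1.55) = 28.93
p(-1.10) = -0.81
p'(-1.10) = 9.32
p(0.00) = 0.00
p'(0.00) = -3.00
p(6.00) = 882.00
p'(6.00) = 441.00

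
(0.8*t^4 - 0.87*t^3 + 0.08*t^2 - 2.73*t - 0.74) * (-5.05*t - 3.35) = -4.04*t^5 + 1.7135*t^4 + 2.5105*t^3 + 13.5185*t^2 + 12.8825*t + 2.479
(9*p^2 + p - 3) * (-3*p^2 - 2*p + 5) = -27*p^4 - 21*p^3 + 52*p^2 + 11*p - 15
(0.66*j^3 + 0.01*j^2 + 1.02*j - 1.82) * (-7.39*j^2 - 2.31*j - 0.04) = -4.8774*j^5 - 1.5985*j^4 - 7.5873*j^3 + 11.0932*j^2 + 4.1634*j + 0.0728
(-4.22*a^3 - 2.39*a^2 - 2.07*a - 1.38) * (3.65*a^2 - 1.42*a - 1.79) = -15.403*a^5 - 2.7311*a^4 + 3.3921*a^3 + 2.1805*a^2 + 5.6649*a + 2.4702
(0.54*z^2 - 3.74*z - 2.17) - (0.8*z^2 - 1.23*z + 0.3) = -0.26*z^2 - 2.51*z - 2.47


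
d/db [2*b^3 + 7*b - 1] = 6*b^2 + 7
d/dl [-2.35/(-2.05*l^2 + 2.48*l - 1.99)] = (5.828 - 9.635*l)/(2.05*l^2 - 2.48*l + 1.99)^2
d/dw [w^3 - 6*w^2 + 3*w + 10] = 3*w^2 - 12*w + 3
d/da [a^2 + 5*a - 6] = 2*a + 5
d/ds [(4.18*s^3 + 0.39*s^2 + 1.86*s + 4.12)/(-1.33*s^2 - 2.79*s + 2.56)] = (-5.5594*s^4 - 23.3244*s^3 + 33.4881*s^2 + 12.956*s + 16.2564)/(1.7689*s^4 + 7.4214*s^3 + 0.9745*s^2 - 14.2848*s + 6.5536)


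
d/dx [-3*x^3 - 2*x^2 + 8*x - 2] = -9*x^2 - 4*x + 8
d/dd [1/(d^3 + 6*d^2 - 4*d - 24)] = (-3*d^2 - 12*d + 4)/(d^3 + 6*d^2 - 4*d - 24)^2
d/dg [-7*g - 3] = -7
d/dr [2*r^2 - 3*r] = 4*r - 3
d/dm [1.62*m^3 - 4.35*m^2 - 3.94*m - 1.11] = 4.86*m^2 - 8.7*m - 3.94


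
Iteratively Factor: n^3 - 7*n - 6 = (n + 2)*(n^2 - 2*n - 3) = (n + 1)*(n + 2)*(n - 3)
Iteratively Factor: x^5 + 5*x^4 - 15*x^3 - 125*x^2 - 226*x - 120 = (x + 1)*(x^4 + 4*x^3 - 19*x^2 - 106*x - 120) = (x + 1)*(x + 4)*(x^3 - 19*x - 30) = (x + 1)*(x + 2)*(x + 4)*(x^2 - 2*x - 15) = (x + 1)*(x + 2)*(x + 3)*(x + 4)*(x - 5)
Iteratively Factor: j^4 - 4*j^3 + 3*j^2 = (j)*(j^3 - 4*j^2 + 3*j) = j*(j - 3)*(j^2 - j) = j^2*(j - 3)*(j - 1)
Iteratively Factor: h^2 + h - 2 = (h + 2)*(h - 1)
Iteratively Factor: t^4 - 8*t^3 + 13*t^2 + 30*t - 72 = (t - 3)*(t^3 - 5*t^2 - 2*t + 24) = (t - 3)*(t + 2)*(t^2 - 7*t + 12) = (t - 3)^2*(t + 2)*(t - 4)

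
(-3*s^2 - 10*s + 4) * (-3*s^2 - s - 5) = 9*s^4 + 33*s^3 + 13*s^2 + 46*s - 20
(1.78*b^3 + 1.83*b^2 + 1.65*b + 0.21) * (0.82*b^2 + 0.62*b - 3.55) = 1.4596*b^5 + 2.6042*b^4 - 3.8314*b^3 - 5.3013*b^2 - 5.7273*b - 0.7455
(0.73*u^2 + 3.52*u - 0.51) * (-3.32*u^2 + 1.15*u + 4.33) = -2.4236*u^4 - 10.8469*u^3 + 8.9021*u^2 + 14.6551*u - 2.2083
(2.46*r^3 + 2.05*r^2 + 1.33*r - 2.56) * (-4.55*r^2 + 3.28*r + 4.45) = -11.193*r^5 - 1.2587*r^4 + 11.6195*r^3 + 25.1329*r^2 - 2.4783*r - 11.392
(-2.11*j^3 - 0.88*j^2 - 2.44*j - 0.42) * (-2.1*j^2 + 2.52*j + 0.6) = 4.431*j^5 - 3.4692*j^4 + 1.6404*j^3 - 5.7948*j^2 - 2.5224*j - 0.252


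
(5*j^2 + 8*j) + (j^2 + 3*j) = 6*j^2 + 11*j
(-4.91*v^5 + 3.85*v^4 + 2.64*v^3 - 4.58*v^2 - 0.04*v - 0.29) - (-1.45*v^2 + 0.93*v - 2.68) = -4.91*v^5 + 3.85*v^4 + 2.64*v^3 - 3.13*v^2 - 0.97*v + 2.39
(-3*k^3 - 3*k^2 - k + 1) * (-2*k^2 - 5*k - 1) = 6*k^5 + 21*k^4 + 20*k^3 + 6*k^2 - 4*k - 1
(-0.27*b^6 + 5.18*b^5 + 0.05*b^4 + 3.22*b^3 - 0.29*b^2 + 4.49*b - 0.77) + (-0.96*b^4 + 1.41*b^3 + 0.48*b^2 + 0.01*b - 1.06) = -0.27*b^6 + 5.18*b^5 - 0.91*b^4 + 4.63*b^3 + 0.19*b^2 + 4.5*b - 1.83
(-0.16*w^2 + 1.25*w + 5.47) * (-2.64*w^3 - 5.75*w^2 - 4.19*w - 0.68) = 0.4224*w^5 - 2.38*w^4 - 20.9579*w^3 - 36.5812*w^2 - 23.7693*w - 3.7196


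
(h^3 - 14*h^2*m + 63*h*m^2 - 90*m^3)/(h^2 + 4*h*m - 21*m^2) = (h^2 - 11*h*m + 30*m^2)/(h + 7*m)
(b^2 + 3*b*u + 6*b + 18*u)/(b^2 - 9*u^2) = (-b - 6)/(-b + 3*u)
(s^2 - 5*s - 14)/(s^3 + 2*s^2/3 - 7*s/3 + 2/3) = 3*(s - 7)/(3*s^2 - 4*s + 1)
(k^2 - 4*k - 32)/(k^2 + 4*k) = (k - 8)/k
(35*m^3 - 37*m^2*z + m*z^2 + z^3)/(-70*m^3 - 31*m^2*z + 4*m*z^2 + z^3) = (-m + z)/(2*m + z)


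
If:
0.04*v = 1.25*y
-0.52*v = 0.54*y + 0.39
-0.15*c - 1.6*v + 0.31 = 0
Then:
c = 9.81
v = -0.73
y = -0.02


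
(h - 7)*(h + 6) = h^2 - h - 42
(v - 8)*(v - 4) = v^2 - 12*v + 32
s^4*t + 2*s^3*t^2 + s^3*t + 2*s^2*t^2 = s^2*(s + 2*t)*(s*t + t)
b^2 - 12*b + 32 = (b - 8)*(b - 4)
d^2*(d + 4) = d^3 + 4*d^2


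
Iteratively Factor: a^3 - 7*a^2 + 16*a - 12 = (a - 2)*(a^2 - 5*a + 6) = (a - 3)*(a - 2)*(a - 2)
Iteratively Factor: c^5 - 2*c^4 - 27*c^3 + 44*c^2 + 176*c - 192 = (c - 1)*(c^4 - c^3 - 28*c^2 + 16*c + 192) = (c - 1)*(c + 4)*(c^3 - 5*c^2 - 8*c + 48) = (c - 4)*(c - 1)*(c + 4)*(c^2 - c - 12) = (c - 4)*(c - 1)*(c + 3)*(c + 4)*(c - 4)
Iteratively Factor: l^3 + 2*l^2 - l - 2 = (l - 1)*(l^2 + 3*l + 2) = (l - 1)*(l + 2)*(l + 1)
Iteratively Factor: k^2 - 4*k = (k)*(k - 4)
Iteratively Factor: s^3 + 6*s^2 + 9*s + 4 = (s + 4)*(s^2 + 2*s + 1) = (s + 1)*(s + 4)*(s + 1)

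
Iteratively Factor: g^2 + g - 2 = (g + 2)*(g - 1)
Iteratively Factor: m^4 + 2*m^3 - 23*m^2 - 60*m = (m - 5)*(m^3 + 7*m^2 + 12*m) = (m - 5)*(m + 4)*(m^2 + 3*m) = m*(m - 5)*(m + 4)*(m + 3)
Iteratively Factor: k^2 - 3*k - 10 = (k - 5)*(k + 2)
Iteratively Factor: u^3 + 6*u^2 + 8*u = (u + 2)*(u^2 + 4*u) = u*(u + 2)*(u + 4)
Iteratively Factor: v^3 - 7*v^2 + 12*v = (v - 4)*(v^2 - 3*v) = (v - 4)*(v - 3)*(v)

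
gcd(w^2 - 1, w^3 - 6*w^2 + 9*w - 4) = w - 1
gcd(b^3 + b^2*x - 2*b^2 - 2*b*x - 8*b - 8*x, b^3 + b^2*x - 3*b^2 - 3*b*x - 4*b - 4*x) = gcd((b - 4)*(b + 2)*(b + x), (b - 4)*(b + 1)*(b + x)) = b^2 + b*x - 4*b - 4*x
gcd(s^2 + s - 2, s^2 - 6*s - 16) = s + 2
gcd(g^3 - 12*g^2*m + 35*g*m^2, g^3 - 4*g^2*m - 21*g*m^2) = g^2 - 7*g*m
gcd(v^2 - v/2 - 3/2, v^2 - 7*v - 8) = v + 1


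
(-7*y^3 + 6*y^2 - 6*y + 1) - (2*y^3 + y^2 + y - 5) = -9*y^3 + 5*y^2 - 7*y + 6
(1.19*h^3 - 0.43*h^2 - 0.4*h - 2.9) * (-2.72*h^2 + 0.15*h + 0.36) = -3.2368*h^5 + 1.3481*h^4 + 1.4519*h^3 + 7.6732*h^2 - 0.579*h - 1.044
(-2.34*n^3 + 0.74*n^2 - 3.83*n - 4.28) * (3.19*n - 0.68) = -7.4646*n^4 + 3.9518*n^3 - 12.7209*n^2 - 11.0488*n + 2.9104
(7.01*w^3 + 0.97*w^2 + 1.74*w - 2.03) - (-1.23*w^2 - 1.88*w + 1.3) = 7.01*w^3 + 2.2*w^2 + 3.62*w - 3.33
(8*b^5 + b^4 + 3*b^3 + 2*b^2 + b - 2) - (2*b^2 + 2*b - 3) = 8*b^5 + b^4 + 3*b^3 - b + 1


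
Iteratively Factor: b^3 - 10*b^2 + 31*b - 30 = (b - 5)*(b^2 - 5*b + 6) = (b - 5)*(b - 2)*(b - 3)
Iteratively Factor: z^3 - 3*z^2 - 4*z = (z)*(z^2 - 3*z - 4) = z*(z + 1)*(z - 4)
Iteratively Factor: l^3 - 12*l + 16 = (l - 2)*(l^2 + 2*l - 8) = (l - 2)*(l + 4)*(l - 2)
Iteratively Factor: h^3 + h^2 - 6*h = (h + 3)*(h^2 - 2*h) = h*(h + 3)*(h - 2)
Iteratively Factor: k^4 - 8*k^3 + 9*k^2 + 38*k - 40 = (k - 5)*(k^3 - 3*k^2 - 6*k + 8) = (k - 5)*(k - 1)*(k^2 - 2*k - 8) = (k - 5)*(k - 1)*(k + 2)*(k - 4)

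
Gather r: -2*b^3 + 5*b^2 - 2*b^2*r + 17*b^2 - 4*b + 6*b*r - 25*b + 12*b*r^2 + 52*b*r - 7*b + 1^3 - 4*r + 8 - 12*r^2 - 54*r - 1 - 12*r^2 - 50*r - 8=-2*b^3 + 22*b^2 - 36*b + r^2*(12*b - 24) + r*(-2*b^2 + 58*b - 108)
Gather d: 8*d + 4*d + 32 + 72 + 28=12*d + 132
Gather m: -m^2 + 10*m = -m^2 + 10*m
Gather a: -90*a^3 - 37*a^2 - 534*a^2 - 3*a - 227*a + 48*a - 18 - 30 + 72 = -90*a^3 - 571*a^2 - 182*a + 24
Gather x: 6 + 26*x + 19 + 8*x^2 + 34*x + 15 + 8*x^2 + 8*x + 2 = 16*x^2 + 68*x + 42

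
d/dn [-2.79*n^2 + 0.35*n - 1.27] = 0.35 - 5.58*n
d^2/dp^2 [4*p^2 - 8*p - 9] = 8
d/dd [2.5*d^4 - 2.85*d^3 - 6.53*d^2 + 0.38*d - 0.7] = 10.0*d^3 - 8.55*d^2 - 13.06*d + 0.38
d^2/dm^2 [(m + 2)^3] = 6*m + 12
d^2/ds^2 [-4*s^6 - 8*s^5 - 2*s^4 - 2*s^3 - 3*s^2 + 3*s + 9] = -120*s^4 - 160*s^3 - 24*s^2 - 12*s - 6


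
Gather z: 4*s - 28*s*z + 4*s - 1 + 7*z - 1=8*s + z*(7 - 28*s) - 2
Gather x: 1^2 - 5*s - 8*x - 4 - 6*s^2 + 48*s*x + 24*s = -6*s^2 + 19*s + x*(48*s - 8) - 3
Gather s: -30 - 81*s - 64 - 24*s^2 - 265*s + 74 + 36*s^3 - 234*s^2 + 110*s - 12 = 36*s^3 - 258*s^2 - 236*s - 32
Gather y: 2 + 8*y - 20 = 8*y - 18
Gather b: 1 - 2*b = 1 - 2*b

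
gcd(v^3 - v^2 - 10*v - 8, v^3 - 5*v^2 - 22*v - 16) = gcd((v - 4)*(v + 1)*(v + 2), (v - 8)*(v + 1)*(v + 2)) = v^2 + 3*v + 2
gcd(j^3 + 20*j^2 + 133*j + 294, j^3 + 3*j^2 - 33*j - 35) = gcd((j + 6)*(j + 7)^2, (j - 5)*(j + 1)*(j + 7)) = j + 7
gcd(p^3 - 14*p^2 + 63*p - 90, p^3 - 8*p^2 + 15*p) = p^2 - 8*p + 15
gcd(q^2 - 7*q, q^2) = q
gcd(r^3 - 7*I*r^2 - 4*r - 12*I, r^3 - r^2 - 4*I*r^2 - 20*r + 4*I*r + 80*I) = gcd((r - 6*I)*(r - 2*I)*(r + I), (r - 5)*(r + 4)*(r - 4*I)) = 1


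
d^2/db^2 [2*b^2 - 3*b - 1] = 4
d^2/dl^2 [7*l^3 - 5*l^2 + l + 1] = 42*l - 10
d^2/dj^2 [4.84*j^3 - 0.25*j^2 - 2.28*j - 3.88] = 29.04*j - 0.5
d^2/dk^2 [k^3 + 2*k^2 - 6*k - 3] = 6*k + 4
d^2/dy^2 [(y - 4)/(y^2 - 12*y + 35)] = 2*((16 - 3*y)*(y^2 - 12*y + 35) + 4*(y - 6)^2*(y - 4))/(y^2 - 12*y + 35)^3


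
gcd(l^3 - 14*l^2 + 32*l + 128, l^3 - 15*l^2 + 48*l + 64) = l^2 - 16*l + 64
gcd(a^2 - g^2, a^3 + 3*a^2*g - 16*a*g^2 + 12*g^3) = a - g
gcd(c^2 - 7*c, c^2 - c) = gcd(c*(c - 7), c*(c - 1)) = c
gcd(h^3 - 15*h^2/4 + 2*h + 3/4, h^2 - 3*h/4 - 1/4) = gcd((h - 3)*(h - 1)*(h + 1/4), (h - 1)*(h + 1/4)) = h^2 - 3*h/4 - 1/4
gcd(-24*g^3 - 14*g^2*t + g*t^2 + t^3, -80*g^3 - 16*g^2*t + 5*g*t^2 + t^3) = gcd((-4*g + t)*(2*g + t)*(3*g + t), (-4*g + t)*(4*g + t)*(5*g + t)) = -4*g + t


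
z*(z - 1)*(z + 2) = z^3 + z^2 - 2*z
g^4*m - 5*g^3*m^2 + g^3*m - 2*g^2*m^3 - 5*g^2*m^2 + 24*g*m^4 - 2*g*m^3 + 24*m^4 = (g - 4*m)*(g - 3*m)*(g + 2*m)*(g*m + m)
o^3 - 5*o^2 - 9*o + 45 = (o - 5)*(o - 3)*(o + 3)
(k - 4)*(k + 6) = k^2 + 2*k - 24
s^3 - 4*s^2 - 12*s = s*(s - 6)*(s + 2)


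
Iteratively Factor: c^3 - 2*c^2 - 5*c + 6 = (c - 1)*(c^2 - c - 6) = (c - 1)*(c + 2)*(c - 3)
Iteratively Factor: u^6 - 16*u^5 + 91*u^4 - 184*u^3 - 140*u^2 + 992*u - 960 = (u + 2)*(u^5 - 18*u^4 + 127*u^3 - 438*u^2 + 736*u - 480) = (u - 2)*(u + 2)*(u^4 - 16*u^3 + 95*u^2 - 248*u + 240) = (u - 4)*(u - 2)*(u + 2)*(u^3 - 12*u^2 + 47*u - 60) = (u - 4)^2*(u - 2)*(u + 2)*(u^2 - 8*u + 15) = (u - 5)*(u - 4)^2*(u - 2)*(u + 2)*(u - 3)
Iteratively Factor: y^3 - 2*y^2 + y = (y)*(y^2 - 2*y + 1) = y*(y - 1)*(y - 1)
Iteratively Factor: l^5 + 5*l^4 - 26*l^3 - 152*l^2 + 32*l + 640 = (l + 4)*(l^4 + l^3 - 30*l^2 - 32*l + 160) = (l - 2)*(l + 4)*(l^3 + 3*l^2 - 24*l - 80) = (l - 2)*(l + 4)^2*(l^2 - l - 20) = (l - 2)*(l + 4)^3*(l - 5)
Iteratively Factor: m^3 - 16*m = (m + 4)*(m^2 - 4*m) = m*(m + 4)*(m - 4)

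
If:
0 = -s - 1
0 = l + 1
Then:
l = -1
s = -1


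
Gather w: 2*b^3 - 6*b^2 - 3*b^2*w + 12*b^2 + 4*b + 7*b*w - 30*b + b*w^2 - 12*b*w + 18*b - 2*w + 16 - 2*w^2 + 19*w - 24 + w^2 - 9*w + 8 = 2*b^3 + 6*b^2 - 8*b + w^2*(b - 1) + w*(-3*b^2 - 5*b + 8)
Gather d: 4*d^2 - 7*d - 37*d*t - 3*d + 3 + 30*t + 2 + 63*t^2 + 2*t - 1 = 4*d^2 + d*(-37*t - 10) + 63*t^2 + 32*t + 4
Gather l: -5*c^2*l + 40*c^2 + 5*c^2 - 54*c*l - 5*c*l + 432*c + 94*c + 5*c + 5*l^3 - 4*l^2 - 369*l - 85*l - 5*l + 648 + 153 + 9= 45*c^2 + 531*c + 5*l^3 - 4*l^2 + l*(-5*c^2 - 59*c - 459) + 810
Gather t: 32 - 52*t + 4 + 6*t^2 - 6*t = 6*t^2 - 58*t + 36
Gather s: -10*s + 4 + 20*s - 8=10*s - 4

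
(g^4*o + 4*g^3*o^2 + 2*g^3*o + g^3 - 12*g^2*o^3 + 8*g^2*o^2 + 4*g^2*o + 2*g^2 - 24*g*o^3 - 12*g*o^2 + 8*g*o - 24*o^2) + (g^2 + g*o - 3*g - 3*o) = g^4*o + 4*g^3*o^2 + 2*g^3*o + g^3 - 12*g^2*o^3 + 8*g^2*o^2 + 4*g^2*o + 3*g^2 - 24*g*o^3 - 12*g*o^2 + 9*g*o - 3*g - 24*o^2 - 3*o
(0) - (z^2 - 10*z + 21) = -z^2 + 10*z - 21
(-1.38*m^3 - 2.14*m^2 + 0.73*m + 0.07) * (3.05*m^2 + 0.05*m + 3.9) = -4.209*m^5 - 6.596*m^4 - 3.2625*m^3 - 8.096*m^2 + 2.8505*m + 0.273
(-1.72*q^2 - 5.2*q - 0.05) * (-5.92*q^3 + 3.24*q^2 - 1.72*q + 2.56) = 10.1824*q^5 + 25.2112*q^4 - 13.5936*q^3 + 4.3788*q^2 - 13.226*q - 0.128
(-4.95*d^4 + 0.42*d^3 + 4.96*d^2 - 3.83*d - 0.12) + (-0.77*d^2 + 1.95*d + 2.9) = -4.95*d^4 + 0.42*d^3 + 4.19*d^2 - 1.88*d + 2.78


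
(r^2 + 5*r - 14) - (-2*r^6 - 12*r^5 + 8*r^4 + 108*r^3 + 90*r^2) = 2*r^6 + 12*r^5 - 8*r^4 - 108*r^3 - 89*r^2 + 5*r - 14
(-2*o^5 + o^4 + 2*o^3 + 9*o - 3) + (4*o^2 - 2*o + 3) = -2*o^5 + o^4 + 2*o^3 + 4*o^2 + 7*o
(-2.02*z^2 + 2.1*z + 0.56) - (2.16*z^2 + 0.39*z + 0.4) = -4.18*z^2 + 1.71*z + 0.16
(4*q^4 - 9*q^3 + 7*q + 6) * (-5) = -20*q^4 + 45*q^3 - 35*q - 30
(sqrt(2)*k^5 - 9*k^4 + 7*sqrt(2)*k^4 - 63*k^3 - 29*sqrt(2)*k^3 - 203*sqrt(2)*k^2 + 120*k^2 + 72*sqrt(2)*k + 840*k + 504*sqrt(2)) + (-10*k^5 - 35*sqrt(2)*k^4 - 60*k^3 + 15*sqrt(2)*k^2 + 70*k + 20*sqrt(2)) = -10*k^5 + sqrt(2)*k^5 - 28*sqrt(2)*k^4 - 9*k^4 - 123*k^3 - 29*sqrt(2)*k^3 - 188*sqrt(2)*k^2 + 120*k^2 + 72*sqrt(2)*k + 910*k + 524*sqrt(2)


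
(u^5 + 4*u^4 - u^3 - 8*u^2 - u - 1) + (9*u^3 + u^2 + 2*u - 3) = u^5 + 4*u^4 + 8*u^3 - 7*u^2 + u - 4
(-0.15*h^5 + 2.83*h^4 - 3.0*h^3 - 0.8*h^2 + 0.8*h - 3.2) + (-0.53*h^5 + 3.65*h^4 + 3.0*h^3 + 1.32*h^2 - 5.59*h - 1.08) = -0.68*h^5 + 6.48*h^4 + 0.52*h^2 - 4.79*h - 4.28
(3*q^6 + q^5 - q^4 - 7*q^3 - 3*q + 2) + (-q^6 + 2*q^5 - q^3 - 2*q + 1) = 2*q^6 + 3*q^5 - q^4 - 8*q^3 - 5*q + 3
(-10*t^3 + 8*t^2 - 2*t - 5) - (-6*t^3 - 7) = -4*t^3 + 8*t^2 - 2*t + 2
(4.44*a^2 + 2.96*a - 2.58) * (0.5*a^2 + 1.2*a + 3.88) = 2.22*a^4 + 6.808*a^3 + 19.4892*a^2 + 8.3888*a - 10.0104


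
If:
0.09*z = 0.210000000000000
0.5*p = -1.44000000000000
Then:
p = -2.88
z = 2.33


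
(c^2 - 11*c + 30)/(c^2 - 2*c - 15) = (c - 6)/(c + 3)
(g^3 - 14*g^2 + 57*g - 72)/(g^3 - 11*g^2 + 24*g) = (g - 3)/g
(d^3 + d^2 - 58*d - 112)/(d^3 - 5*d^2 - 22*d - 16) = (d + 7)/(d + 1)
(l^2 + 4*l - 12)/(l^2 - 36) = (l - 2)/(l - 6)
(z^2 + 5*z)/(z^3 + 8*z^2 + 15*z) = 1/(z + 3)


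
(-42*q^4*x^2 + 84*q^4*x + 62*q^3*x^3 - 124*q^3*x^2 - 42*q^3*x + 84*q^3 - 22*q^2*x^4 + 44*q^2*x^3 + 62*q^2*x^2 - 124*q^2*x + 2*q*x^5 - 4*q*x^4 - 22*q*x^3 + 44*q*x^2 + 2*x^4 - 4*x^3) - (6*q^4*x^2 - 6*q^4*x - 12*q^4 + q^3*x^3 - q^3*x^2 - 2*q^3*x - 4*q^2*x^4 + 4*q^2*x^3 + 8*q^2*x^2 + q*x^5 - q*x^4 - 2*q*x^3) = -48*q^4*x^2 + 90*q^4*x + 12*q^4 + 61*q^3*x^3 - 123*q^3*x^2 - 40*q^3*x + 84*q^3 - 18*q^2*x^4 + 40*q^2*x^3 + 54*q^2*x^2 - 124*q^2*x + q*x^5 - 3*q*x^4 - 20*q*x^3 + 44*q*x^2 + 2*x^4 - 4*x^3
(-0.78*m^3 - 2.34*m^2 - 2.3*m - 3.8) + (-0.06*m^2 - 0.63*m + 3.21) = -0.78*m^3 - 2.4*m^2 - 2.93*m - 0.59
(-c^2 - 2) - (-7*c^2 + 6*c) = 6*c^2 - 6*c - 2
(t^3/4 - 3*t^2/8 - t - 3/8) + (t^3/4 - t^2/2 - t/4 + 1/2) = t^3/2 - 7*t^2/8 - 5*t/4 + 1/8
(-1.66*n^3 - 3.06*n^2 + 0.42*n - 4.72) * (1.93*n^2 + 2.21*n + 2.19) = -3.2038*n^5 - 9.5744*n^4 - 9.5874*n^3 - 14.8828*n^2 - 9.5114*n - 10.3368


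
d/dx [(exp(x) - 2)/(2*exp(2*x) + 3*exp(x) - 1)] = (-(exp(x) - 2)*(4*exp(x) + 3) + 2*exp(2*x) + 3*exp(x) - 1)*exp(x)/(2*exp(2*x) + 3*exp(x) - 1)^2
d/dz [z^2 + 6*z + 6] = 2*z + 6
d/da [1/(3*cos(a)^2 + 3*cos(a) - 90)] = (2*cos(a) + 1)*sin(a)/(3*(cos(a)^2 + cos(a) - 30)^2)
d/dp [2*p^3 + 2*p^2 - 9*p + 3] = 6*p^2 + 4*p - 9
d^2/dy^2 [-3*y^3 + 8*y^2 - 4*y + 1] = 16 - 18*y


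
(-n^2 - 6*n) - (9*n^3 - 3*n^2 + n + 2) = -9*n^3 + 2*n^2 - 7*n - 2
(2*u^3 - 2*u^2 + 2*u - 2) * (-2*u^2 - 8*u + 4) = -4*u^5 - 12*u^4 + 20*u^3 - 20*u^2 + 24*u - 8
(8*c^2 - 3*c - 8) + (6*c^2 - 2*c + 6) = 14*c^2 - 5*c - 2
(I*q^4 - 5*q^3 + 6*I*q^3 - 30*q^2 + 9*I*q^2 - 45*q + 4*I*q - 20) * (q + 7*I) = I*q^5 - 12*q^4 + 6*I*q^4 - 72*q^3 - 26*I*q^3 - 108*q^2 - 206*I*q^2 - 48*q - 315*I*q - 140*I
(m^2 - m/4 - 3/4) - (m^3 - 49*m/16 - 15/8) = -m^3 + m^2 + 45*m/16 + 9/8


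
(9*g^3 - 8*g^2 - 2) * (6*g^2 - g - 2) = 54*g^5 - 57*g^4 - 10*g^3 + 4*g^2 + 2*g + 4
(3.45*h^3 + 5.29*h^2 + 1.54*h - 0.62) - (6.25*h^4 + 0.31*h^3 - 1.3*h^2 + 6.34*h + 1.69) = -6.25*h^4 + 3.14*h^3 + 6.59*h^2 - 4.8*h - 2.31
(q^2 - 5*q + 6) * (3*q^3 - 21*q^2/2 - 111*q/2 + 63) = 3*q^5 - 51*q^4/2 + 15*q^3 + 555*q^2/2 - 648*q + 378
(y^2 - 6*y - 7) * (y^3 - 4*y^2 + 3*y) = y^5 - 10*y^4 + 20*y^3 + 10*y^2 - 21*y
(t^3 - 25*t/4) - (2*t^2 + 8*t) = t^3 - 2*t^2 - 57*t/4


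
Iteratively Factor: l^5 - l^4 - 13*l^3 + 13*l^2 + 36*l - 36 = (l - 1)*(l^4 - 13*l^2 + 36) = (l - 1)*(l + 2)*(l^3 - 2*l^2 - 9*l + 18) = (l - 3)*(l - 1)*(l + 2)*(l^2 + l - 6) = (l - 3)*(l - 1)*(l + 2)*(l + 3)*(l - 2)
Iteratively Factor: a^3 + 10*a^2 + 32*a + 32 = (a + 2)*(a^2 + 8*a + 16) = (a + 2)*(a + 4)*(a + 4)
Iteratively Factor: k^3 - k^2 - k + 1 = (k + 1)*(k^2 - 2*k + 1) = (k - 1)*(k + 1)*(k - 1)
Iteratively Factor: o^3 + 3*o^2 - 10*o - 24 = (o + 2)*(o^2 + o - 12) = (o + 2)*(o + 4)*(o - 3)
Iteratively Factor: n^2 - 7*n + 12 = (n - 4)*(n - 3)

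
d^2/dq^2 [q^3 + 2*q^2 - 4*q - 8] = 6*q + 4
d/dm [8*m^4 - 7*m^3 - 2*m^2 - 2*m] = 32*m^3 - 21*m^2 - 4*m - 2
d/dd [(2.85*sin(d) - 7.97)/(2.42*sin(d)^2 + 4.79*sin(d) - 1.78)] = (-6.897*sin(d)^2 + 38.5748*sin(d) + 33.1033)*cos(d)/(5.8564*sin(d)^4 + 23.1836*sin(d)^3 + 14.3289*sin(d)^2 - 17.0524*sin(d) + 3.1684)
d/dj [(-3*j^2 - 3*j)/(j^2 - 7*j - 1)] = 3*(8*j^2 + 2*j + 1)/(j^4 - 14*j^3 + 47*j^2 + 14*j + 1)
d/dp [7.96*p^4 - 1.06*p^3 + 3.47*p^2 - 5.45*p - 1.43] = 31.84*p^3 - 3.18*p^2 + 6.94*p - 5.45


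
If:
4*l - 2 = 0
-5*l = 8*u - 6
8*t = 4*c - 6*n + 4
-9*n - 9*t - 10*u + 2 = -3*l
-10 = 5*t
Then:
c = -103/48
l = 1/2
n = 137/72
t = -2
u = 7/16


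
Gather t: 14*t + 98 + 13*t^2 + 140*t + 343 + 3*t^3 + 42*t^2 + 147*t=3*t^3 + 55*t^2 + 301*t + 441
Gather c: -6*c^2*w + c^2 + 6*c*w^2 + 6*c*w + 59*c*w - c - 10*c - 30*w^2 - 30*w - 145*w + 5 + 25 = c^2*(1 - 6*w) + c*(6*w^2 + 65*w - 11) - 30*w^2 - 175*w + 30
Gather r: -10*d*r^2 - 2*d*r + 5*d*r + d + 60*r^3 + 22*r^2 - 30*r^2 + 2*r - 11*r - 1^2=d + 60*r^3 + r^2*(-10*d - 8) + r*(3*d - 9) - 1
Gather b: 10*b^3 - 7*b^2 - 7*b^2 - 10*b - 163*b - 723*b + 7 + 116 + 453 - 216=10*b^3 - 14*b^2 - 896*b + 360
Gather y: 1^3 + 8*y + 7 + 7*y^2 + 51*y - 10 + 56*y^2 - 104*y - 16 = 63*y^2 - 45*y - 18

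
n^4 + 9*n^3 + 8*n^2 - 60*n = n*(n - 2)*(n + 5)*(n + 6)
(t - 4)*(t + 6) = t^2 + 2*t - 24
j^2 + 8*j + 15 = (j + 3)*(j + 5)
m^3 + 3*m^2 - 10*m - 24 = (m - 3)*(m + 2)*(m + 4)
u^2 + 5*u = u*(u + 5)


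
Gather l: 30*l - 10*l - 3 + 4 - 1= 20*l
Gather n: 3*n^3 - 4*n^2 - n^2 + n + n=3*n^3 - 5*n^2 + 2*n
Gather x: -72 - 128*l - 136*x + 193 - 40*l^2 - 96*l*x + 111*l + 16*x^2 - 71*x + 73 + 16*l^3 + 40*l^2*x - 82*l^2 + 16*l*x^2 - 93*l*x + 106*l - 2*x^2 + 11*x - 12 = 16*l^3 - 122*l^2 + 89*l + x^2*(16*l + 14) + x*(40*l^2 - 189*l - 196) + 182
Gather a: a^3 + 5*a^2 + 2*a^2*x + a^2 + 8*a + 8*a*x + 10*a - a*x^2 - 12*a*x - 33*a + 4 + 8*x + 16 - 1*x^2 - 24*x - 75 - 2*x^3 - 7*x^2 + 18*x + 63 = a^3 + a^2*(2*x + 6) + a*(-x^2 - 4*x - 15) - 2*x^3 - 8*x^2 + 2*x + 8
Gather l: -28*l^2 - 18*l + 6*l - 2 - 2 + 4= -28*l^2 - 12*l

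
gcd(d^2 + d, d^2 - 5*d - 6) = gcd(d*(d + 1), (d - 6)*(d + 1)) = d + 1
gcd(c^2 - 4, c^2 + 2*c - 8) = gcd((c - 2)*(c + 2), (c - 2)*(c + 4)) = c - 2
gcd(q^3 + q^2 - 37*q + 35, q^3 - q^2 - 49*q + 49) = q^2 + 6*q - 7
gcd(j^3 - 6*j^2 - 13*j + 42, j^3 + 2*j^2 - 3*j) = j + 3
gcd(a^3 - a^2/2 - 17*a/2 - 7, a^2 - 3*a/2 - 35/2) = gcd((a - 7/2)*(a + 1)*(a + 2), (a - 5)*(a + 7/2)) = 1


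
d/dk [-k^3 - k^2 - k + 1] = -3*k^2 - 2*k - 1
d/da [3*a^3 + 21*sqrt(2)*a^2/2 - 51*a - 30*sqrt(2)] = 9*a^2 + 21*sqrt(2)*a - 51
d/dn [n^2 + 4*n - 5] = 2*n + 4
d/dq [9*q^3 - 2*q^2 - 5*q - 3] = 27*q^2 - 4*q - 5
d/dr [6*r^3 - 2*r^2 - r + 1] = 18*r^2 - 4*r - 1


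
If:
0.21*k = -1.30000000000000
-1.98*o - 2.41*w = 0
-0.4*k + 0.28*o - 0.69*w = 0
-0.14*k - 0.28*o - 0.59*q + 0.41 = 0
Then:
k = -6.19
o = -2.92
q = 3.55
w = 2.40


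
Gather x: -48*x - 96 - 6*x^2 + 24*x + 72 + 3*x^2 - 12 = -3*x^2 - 24*x - 36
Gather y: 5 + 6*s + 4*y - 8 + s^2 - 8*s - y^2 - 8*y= s^2 - 2*s - y^2 - 4*y - 3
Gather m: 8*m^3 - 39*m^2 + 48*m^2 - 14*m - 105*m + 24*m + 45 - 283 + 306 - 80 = 8*m^3 + 9*m^2 - 95*m - 12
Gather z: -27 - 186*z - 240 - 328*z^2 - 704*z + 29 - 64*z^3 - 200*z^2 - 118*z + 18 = -64*z^3 - 528*z^2 - 1008*z - 220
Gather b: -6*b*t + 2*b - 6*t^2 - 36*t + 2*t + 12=b*(2 - 6*t) - 6*t^2 - 34*t + 12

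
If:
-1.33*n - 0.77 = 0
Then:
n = -0.58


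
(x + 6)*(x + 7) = x^2 + 13*x + 42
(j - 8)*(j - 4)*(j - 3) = j^3 - 15*j^2 + 68*j - 96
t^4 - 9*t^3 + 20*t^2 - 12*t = t*(t - 6)*(t - 2)*(t - 1)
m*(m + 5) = m^2 + 5*m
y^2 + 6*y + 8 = (y + 2)*(y + 4)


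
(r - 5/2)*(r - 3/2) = r^2 - 4*r + 15/4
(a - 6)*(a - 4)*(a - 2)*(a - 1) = a^4 - 13*a^3 + 56*a^2 - 92*a + 48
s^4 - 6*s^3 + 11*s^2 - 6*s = s*(s - 3)*(s - 2)*(s - 1)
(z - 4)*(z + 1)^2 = z^3 - 2*z^2 - 7*z - 4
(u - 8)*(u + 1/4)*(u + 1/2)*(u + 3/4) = u^4 - 13*u^3/2 - 181*u^2/16 - 173*u/32 - 3/4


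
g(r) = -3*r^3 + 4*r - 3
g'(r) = 4 - 9*r^2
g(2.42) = -35.84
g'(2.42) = -48.71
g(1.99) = -18.68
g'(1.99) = -31.64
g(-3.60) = 122.57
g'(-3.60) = -112.64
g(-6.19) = 683.77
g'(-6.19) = -340.84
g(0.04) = -2.84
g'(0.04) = 3.99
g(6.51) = -804.64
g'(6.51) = -377.42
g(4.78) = -311.53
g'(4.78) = -201.64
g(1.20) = -3.38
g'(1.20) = -8.96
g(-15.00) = 10062.00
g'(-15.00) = -2021.00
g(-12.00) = 5133.00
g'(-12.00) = -1292.00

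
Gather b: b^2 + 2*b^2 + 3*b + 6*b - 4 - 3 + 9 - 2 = 3*b^2 + 9*b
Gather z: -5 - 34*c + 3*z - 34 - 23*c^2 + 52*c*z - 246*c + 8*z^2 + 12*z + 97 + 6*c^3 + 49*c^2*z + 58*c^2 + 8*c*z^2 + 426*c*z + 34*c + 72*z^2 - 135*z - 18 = 6*c^3 + 35*c^2 - 246*c + z^2*(8*c + 80) + z*(49*c^2 + 478*c - 120) + 40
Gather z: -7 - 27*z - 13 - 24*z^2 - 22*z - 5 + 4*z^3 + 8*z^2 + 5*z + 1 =4*z^3 - 16*z^2 - 44*z - 24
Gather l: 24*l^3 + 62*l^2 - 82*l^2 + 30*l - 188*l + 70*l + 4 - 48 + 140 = 24*l^3 - 20*l^2 - 88*l + 96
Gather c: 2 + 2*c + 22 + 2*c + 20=4*c + 44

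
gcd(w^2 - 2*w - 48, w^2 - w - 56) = w - 8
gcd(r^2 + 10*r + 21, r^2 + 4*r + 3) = r + 3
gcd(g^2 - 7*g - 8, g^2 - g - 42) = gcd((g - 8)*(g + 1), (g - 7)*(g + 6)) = 1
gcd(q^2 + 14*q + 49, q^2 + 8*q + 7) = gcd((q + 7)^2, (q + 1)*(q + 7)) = q + 7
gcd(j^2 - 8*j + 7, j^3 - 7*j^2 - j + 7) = j^2 - 8*j + 7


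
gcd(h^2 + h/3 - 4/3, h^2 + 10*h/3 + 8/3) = h + 4/3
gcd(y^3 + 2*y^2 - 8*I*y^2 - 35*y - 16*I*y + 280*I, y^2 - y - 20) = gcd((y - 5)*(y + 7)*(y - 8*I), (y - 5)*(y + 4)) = y - 5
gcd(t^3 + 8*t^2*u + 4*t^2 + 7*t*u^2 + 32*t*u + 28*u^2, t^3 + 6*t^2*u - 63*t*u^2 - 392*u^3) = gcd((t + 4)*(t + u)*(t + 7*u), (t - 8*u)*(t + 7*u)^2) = t + 7*u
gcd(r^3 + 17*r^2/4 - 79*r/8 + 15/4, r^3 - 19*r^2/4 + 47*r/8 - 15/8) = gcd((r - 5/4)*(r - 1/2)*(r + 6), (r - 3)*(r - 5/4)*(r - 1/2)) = r^2 - 7*r/4 + 5/8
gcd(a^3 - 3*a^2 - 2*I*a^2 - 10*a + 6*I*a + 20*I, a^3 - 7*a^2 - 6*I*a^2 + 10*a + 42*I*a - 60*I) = a - 5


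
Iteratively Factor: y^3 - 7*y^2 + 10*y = (y - 2)*(y^2 - 5*y) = y*(y - 2)*(y - 5)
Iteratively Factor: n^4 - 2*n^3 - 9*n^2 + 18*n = (n + 3)*(n^3 - 5*n^2 + 6*n) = n*(n + 3)*(n^2 - 5*n + 6) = n*(n - 2)*(n + 3)*(n - 3)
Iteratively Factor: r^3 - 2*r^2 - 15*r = (r - 5)*(r^2 + 3*r) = (r - 5)*(r + 3)*(r)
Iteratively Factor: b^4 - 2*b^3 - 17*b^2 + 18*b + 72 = (b + 3)*(b^3 - 5*b^2 - 2*b + 24) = (b + 2)*(b + 3)*(b^2 - 7*b + 12) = (b - 4)*(b + 2)*(b + 3)*(b - 3)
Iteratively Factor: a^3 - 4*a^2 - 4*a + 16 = (a - 4)*(a^2 - 4) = (a - 4)*(a - 2)*(a + 2)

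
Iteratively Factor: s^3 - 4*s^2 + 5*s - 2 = (s - 2)*(s^2 - 2*s + 1) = (s - 2)*(s - 1)*(s - 1)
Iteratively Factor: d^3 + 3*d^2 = (d + 3)*(d^2) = d*(d + 3)*(d)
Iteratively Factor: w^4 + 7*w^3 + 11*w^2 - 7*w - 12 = (w + 1)*(w^3 + 6*w^2 + 5*w - 12) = (w + 1)*(w + 4)*(w^2 + 2*w - 3) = (w + 1)*(w + 3)*(w + 4)*(w - 1)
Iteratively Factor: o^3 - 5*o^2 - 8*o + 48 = (o - 4)*(o^2 - o - 12) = (o - 4)*(o + 3)*(o - 4)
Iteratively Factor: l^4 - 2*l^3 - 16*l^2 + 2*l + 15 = (l - 5)*(l^3 + 3*l^2 - l - 3) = (l - 5)*(l + 1)*(l^2 + 2*l - 3) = (l - 5)*(l - 1)*(l + 1)*(l + 3)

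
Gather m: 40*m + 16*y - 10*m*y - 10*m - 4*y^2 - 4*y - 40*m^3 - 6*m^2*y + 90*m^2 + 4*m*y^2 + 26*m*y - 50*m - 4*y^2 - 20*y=-40*m^3 + m^2*(90 - 6*y) + m*(4*y^2 + 16*y - 20) - 8*y^2 - 8*y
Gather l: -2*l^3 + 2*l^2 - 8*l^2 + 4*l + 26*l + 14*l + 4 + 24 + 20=-2*l^3 - 6*l^2 + 44*l + 48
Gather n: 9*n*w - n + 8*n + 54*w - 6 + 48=n*(9*w + 7) + 54*w + 42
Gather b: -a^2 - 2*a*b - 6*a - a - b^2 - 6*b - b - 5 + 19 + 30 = -a^2 - 7*a - b^2 + b*(-2*a - 7) + 44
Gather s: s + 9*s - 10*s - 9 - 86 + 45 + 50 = 0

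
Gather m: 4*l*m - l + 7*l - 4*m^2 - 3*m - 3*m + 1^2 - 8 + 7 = 6*l - 4*m^2 + m*(4*l - 6)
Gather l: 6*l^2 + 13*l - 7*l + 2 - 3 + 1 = 6*l^2 + 6*l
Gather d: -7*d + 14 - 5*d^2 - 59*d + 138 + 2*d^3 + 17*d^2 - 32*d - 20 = 2*d^3 + 12*d^2 - 98*d + 132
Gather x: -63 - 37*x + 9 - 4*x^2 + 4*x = -4*x^2 - 33*x - 54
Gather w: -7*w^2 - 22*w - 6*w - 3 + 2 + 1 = -7*w^2 - 28*w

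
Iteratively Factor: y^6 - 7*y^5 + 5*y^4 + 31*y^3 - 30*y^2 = (y - 5)*(y^5 - 2*y^4 - 5*y^3 + 6*y^2) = (y - 5)*(y - 1)*(y^4 - y^3 - 6*y^2) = y*(y - 5)*(y - 1)*(y^3 - y^2 - 6*y) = y^2*(y - 5)*(y - 1)*(y^2 - y - 6) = y^2*(y - 5)*(y - 1)*(y + 2)*(y - 3)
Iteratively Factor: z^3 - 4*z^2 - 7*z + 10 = (z - 1)*(z^2 - 3*z - 10) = (z - 5)*(z - 1)*(z + 2)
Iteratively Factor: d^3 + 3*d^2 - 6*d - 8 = (d - 2)*(d^2 + 5*d + 4) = (d - 2)*(d + 1)*(d + 4)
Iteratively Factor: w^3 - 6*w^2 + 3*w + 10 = (w - 2)*(w^2 - 4*w - 5) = (w - 5)*(w - 2)*(w + 1)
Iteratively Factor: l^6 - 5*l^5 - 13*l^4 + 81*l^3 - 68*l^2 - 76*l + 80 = (l + 1)*(l^5 - 6*l^4 - 7*l^3 + 88*l^2 - 156*l + 80) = (l - 5)*(l + 1)*(l^4 - l^3 - 12*l^2 + 28*l - 16) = (l - 5)*(l + 1)*(l + 4)*(l^3 - 5*l^2 + 8*l - 4) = (l - 5)*(l - 2)*(l + 1)*(l + 4)*(l^2 - 3*l + 2) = (l - 5)*(l - 2)^2*(l + 1)*(l + 4)*(l - 1)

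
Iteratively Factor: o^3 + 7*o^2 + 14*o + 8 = (o + 2)*(o^2 + 5*o + 4) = (o + 1)*(o + 2)*(o + 4)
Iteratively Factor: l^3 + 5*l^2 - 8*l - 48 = (l + 4)*(l^2 + l - 12) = (l - 3)*(l + 4)*(l + 4)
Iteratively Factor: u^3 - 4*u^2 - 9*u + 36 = (u + 3)*(u^2 - 7*u + 12) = (u - 4)*(u + 3)*(u - 3)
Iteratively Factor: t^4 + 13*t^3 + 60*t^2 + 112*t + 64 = (t + 4)*(t^3 + 9*t^2 + 24*t + 16) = (t + 1)*(t + 4)*(t^2 + 8*t + 16) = (t + 1)*(t + 4)^2*(t + 4)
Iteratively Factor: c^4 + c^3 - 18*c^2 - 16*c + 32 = (c + 4)*(c^3 - 3*c^2 - 6*c + 8) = (c - 4)*(c + 4)*(c^2 + c - 2) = (c - 4)*(c - 1)*(c + 4)*(c + 2)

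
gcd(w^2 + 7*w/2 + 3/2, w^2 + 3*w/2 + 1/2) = w + 1/2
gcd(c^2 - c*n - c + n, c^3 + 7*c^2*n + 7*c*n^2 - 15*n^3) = c - n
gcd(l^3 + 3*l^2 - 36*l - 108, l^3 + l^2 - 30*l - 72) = l^2 - 3*l - 18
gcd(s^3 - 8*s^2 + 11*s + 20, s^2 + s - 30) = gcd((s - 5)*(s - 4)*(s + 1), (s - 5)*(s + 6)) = s - 5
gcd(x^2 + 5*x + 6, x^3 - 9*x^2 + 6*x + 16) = 1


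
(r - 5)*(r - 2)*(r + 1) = r^3 - 6*r^2 + 3*r + 10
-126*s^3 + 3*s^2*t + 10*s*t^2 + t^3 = (-3*s + t)*(6*s + t)*(7*s + t)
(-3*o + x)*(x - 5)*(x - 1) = -3*o*x^2 + 18*o*x - 15*o + x^3 - 6*x^2 + 5*x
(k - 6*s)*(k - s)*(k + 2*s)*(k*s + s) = k^4*s - 5*k^3*s^2 + k^3*s - 8*k^2*s^3 - 5*k^2*s^2 + 12*k*s^4 - 8*k*s^3 + 12*s^4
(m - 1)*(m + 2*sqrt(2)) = m^2 - m + 2*sqrt(2)*m - 2*sqrt(2)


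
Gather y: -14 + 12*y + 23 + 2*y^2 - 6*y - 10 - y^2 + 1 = y^2 + 6*y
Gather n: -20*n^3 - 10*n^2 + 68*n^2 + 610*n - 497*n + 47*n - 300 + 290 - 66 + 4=-20*n^3 + 58*n^2 + 160*n - 72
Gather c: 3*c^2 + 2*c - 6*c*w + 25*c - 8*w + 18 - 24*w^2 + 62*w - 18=3*c^2 + c*(27 - 6*w) - 24*w^2 + 54*w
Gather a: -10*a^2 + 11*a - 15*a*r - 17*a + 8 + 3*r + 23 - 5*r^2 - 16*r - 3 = -10*a^2 + a*(-15*r - 6) - 5*r^2 - 13*r + 28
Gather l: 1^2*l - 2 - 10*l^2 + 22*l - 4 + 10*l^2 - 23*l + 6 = 0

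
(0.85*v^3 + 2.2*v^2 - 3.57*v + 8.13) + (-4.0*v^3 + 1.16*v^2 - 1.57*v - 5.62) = -3.15*v^3 + 3.36*v^2 - 5.14*v + 2.51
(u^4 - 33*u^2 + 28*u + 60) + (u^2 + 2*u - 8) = u^4 - 32*u^2 + 30*u + 52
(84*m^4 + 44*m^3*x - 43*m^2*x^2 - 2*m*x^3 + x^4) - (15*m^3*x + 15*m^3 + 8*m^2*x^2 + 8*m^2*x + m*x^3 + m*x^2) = 84*m^4 + 29*m^3*x - 15*m^3 - 51*m^2*x^2 - 8*m^2*x - 3*m*x^3 - m*x^2 + x^4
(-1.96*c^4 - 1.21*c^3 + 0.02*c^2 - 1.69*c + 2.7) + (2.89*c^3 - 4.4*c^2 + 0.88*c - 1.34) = -1.96*c^4 + 1.68*c^3 - 4.38*c^2 - 0.81*c + 1.36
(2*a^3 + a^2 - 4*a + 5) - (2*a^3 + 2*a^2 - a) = -a^2 - 3*a + 5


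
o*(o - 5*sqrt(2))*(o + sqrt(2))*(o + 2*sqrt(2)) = o^4 - 2*sqrt(2)*o^3 - 26*o^2 - 20*sqrt(2)*o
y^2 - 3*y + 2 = (y - 2)*(y - 1)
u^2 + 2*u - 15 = (u - 3)*(u + 5)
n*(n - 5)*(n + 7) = n^3 + 2*n^2 - 35*n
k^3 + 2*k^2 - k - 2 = (k - 1)*(k + 1)*(k + 2)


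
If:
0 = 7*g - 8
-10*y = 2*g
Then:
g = 8/7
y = -8/35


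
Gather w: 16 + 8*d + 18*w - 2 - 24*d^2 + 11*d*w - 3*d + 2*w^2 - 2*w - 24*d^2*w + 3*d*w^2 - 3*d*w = -24*d^2 + 5*d + w^2*(3*d + 2) + w*(-24*d^2 + 8*d + 16) + 14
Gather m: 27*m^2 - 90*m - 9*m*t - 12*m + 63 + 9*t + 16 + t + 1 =27*m^2 + m*(-9*t - 102) + 10*t + 80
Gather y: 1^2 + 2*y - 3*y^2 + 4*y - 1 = -3*y^2 + 6*y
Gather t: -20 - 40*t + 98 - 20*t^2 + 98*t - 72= -20*t^2 + 58*t + 6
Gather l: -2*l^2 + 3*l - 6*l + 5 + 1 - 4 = -2*l^2 - 3*l + 2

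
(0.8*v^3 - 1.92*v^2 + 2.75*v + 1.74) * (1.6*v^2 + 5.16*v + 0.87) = 1.28*v^5 + 1.056*v^4 - 4.8112*v^3 + 15.3036*v^2 + 11.3709*v + 1.5138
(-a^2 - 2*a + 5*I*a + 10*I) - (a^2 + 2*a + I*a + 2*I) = -2*a^2 - 4*a + 4*I*a + 8*I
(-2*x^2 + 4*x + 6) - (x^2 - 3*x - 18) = -3*x^2 + 7*x + 24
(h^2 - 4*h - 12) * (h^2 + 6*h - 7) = h^4 + 2*h^3 - 43*h^2 - 44*h + 84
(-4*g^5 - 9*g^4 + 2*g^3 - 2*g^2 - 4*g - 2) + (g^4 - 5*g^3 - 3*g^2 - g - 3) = -4*g^5 - 8*g^4 - 3*g^3 - 5*g^2 - 5*g - 5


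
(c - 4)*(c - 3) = c^2 - 7*c + 12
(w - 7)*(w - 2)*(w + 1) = w^3 - 8*w^2 + 5*w + 14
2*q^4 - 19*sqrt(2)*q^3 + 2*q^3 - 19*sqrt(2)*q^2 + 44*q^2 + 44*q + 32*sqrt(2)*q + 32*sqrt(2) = (q - 8*sqrt(2))*(q - 2*sqrt(2))*(sqrt(2)*q + 1)*(sqrt(2)*q + sqrt(2))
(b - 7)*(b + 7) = b^2 - 49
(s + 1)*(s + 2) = s^2 + 3*s + 2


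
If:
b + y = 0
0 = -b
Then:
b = 0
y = 0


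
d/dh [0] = 0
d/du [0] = 0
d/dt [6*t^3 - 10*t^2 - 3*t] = 18*t^2 - 20*t - 3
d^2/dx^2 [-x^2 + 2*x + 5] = -2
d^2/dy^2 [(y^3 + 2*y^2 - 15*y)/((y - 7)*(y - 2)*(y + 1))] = 4*(5*y^6 - 30*y^5 + 123*y^4 - 432*y^3 + 1071*y^2 - 2226*y + 721)/(y^9 - 24*y^8 + 207*y^7 - 710*y^6 + 363*y^5 + 2508*y^4 - 2647*y^3 - 3654*y^2 + 2940*y + 2744)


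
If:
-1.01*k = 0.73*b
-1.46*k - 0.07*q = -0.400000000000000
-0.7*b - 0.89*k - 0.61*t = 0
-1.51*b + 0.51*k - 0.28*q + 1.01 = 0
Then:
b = -0.10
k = 0.07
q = 4.26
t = 0.01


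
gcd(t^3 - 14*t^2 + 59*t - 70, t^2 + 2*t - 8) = t - 2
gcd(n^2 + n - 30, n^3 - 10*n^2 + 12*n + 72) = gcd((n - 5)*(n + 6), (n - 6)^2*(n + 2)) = 1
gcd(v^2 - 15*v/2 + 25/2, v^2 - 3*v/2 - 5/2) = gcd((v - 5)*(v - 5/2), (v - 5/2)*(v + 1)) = v - 5/2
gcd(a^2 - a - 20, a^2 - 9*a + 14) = 1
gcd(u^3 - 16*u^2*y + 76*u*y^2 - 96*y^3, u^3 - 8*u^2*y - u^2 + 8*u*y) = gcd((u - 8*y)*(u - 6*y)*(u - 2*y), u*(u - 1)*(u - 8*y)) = -u + 8*y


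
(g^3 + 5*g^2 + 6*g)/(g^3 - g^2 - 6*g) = (g + 3)/(g - 3)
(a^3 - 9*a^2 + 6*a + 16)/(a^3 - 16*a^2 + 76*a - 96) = (a + 1)/(a - 6)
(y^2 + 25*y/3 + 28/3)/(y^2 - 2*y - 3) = (3*y^2 + 25*y + 28)/(3*(y^2 - 2*y - 3))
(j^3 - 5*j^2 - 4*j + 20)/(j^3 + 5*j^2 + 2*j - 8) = (j^2 - 7*j + 10)/(j^2 + 3*j - 4)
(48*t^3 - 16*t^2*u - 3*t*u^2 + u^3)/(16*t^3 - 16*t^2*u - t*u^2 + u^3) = (3*t - u)/(t - u)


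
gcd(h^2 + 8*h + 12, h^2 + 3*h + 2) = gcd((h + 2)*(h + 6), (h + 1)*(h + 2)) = h + 2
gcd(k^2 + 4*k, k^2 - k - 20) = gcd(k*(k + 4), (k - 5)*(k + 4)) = k + 4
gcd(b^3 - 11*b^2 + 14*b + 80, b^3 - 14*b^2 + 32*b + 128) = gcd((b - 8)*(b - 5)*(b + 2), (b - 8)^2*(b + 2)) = b^2 - 6*b - 16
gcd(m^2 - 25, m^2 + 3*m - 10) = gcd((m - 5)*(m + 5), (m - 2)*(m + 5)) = m + 5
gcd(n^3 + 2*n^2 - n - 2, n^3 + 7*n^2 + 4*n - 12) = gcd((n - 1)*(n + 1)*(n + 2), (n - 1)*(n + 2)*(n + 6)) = n^2 + n - 2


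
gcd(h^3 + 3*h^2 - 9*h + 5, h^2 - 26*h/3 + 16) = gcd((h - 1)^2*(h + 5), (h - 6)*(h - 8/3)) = 1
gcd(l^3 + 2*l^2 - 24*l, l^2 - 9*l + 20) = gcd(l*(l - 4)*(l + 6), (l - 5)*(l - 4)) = l - 4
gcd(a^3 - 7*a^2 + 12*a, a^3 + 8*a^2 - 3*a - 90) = a - 3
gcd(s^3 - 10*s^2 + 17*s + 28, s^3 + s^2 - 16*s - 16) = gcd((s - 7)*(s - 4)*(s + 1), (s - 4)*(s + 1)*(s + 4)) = s^2 - 3*s - 4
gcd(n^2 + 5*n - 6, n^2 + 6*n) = n + 6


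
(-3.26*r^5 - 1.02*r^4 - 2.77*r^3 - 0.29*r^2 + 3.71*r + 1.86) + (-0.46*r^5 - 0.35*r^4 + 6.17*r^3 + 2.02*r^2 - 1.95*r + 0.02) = -3.72*r^5 - 1.37*r^4 + 3.4*r^3 + 1.73*r^2 + 1.76*r + 1.88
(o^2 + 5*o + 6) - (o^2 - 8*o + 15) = 13*o - 9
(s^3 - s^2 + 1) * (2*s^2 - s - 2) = 2*s^5 - 3*s^4 - s^3 + 4*s^2 - s - 2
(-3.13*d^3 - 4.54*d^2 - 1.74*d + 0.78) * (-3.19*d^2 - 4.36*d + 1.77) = 9.9847*d^5 + 28.1294*d^4 + 19.8049*d^3 - 2.9376*d^2 - 6.4806*d + 1.3806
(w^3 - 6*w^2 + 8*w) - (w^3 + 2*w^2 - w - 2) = -8*w^2 + 9*w + 2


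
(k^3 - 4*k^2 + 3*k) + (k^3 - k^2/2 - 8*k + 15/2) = 2*k^3 - 9*k^2/2 - 5*k + 15/2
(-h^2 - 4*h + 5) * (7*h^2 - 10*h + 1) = -7*h^4 - 18*h^3 + 74*h^2 - 54*h + 5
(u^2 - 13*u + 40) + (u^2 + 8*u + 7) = 2*u^2 - 5*u + 47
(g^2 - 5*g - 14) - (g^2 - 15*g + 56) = 10*g - 70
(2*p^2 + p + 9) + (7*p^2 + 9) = 9*p^2 + p + 18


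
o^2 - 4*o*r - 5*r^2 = (o - 5*r)*(o + r)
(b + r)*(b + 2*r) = b^2 + 3*b*r + 2*r^2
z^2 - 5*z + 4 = (z - 4)*(z - 1)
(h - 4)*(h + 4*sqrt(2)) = h^2 - 4*h + 4*sqrt(2)*h - 16*sqrt(2)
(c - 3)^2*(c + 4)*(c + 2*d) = c^4 + 2*c^3*d - 2*c^3 - 4*c^2*d - 15*c^2 - 30*c*d + 36*c + 72*d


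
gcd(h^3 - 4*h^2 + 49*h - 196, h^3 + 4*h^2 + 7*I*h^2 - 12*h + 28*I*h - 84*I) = h + 7*I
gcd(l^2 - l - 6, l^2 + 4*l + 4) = l + 2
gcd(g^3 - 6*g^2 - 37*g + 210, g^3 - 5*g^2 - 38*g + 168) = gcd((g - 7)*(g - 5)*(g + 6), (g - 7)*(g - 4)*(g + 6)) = g^2 - g - 42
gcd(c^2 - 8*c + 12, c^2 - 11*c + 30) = c - 6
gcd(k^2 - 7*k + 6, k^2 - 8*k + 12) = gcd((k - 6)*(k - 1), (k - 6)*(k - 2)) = k - 6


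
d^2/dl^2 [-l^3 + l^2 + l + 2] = 2 - 6*l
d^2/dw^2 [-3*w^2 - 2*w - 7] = -6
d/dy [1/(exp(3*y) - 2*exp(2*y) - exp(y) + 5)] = (-3*exp(2*y) + 4*exp(y) + 1)*exp(y)/(exp(3*y) - 2*exp(2*y) - exp(y) + 5)^2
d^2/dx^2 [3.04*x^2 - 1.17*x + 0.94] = 6.08000000000000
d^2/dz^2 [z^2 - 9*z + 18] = 2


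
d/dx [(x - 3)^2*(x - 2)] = (x - 3)*(3*x - 7)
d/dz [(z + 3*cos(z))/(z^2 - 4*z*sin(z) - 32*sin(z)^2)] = (2*(z + 3*cos(z))*(2*z*cos(z) - z + 2*sin(z) + 16*sin(2*z)) + (3*sin(z) - 1)*(-z^2 + 4*z*sin(z) + 32*sin(z)^2))/((z - 8*sin(z))^2*(z + 4*sin(z))^2)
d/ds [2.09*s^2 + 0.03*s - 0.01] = 4.18*s + 0.03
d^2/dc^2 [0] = 0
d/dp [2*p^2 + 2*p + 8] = 4*p + 2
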